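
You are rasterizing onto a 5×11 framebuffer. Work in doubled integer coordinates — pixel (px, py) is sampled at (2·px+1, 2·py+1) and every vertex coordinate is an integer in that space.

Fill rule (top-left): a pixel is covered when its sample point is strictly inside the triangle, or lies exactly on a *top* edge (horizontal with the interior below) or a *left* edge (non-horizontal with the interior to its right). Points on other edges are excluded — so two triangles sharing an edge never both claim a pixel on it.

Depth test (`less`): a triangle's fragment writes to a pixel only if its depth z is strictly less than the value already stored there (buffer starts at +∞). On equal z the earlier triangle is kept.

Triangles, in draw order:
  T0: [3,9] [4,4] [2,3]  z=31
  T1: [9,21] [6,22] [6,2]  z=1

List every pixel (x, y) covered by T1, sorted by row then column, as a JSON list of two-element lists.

T0:
  2·area = 11  (B↔C swapped to make it positive)
  edge (3, 9)→(2, 3): d=(-1,-6) top-left  bias=+0
  edge (2, 3)→(4, 4): d=(2,1) right/bottom  bias=-1
  edge (4, 4)→(3, 9): d=(-1,5) right/bottom  bias=-1
    (1,2)@(3, 5): e=[4,3,4] → X
    (2,2)@(5, 5): e=[16,1,-6] → .
    (1,3)@(3, 7): e=[2,7,2] → X
    (2,3)@(5, 7): e=[14,5,-8] → .
    (1,4)@(3, 9): e=[0,11,0] → .  [on edge]
    (0,9)@(1, 19): e=[-22,33,0] → .  [on edge]
    (2,10)@(5, 21): e=[0,33,-22] → .  [on edge]
  covered (2 px):
    . . . . .
    . . . . .
    . X . . .
    . X . . .
    . . . . .
    . . . . .
    . . . . .
    . . . . .
    . . . . .
    . . . . .
    . . . . .
T1:
  2·area = 60
  edge (9, 21)→(6, 22): d=(-3,1) right/bottom  bias=-1
  edge (6, 22)→(6, 2): d=(0,-20) top-left  bias=+0
  edge (6, 2)→(9, 21): d=(3,19) right/bottom  bias=-1
    (3,4)@(7, 9): e=[38,20,2] → X
    (4,4)@(9, 9): e=[36,60,-36] → .
    (3,5)@(7, 11): e=[32,20,8] → X
    (4,5)@(9, 11): e=[30,60,-30] → .
    (3,6)@(7, 13): e=[26,20,14] → X
    (4,6)@(9, 13): e=[24,60,-24] → .
    (3,7)@(7, 15): e=[20,20,20] → X
    (4,7)@(9, 15): e=[18,60,-18] → .
    (3,8)@(7, 17): e=[14,20,26] → X
    (4,8)@(9, 17): e=[12,60,-12] → .
    (3,9)@(7, 19): e=[8,20,32] → X
    (4,9)@(9, 19): e=[6,60,-6] → .
    (4,10)@(9, 21): e=[0,60,0] → .  [on edge]
  covered (7 px):
    . . . . .
    . . . . .
    . . . . .
    . . . . .
    . . . X .
    . . . X .
    . . . X .
    . . . X .
    . . . X .
    . . . X .
    . . . X .

Result: [[3,4],[3,5],[3,6],[3,7],[3,8],[3,9],[3,10]]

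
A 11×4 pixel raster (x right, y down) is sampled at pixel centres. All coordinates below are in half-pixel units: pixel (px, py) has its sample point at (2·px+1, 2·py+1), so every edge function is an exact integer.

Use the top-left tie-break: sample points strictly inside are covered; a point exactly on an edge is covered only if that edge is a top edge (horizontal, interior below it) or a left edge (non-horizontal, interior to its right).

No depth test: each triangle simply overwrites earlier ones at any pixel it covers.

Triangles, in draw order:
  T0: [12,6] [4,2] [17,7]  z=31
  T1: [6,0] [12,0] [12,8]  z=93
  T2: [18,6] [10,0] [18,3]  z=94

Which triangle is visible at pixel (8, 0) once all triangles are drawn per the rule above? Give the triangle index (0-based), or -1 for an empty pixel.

T0:
  2·area = 12
  edge (12, 6)→(4, 2): d=(-8,-4) top-left  bias=+0
  edge (4, 2)→(17, 7): d=(13,5) right/bottom  bias=-1
  edge (17, 7)→(12, 6): d=(-5,-1) top-left  bias=+0
    (3,2)@(7, 5): e=[-12,24,0] → ·  [on edge]
    (5,2)@(11, 5): e=[4,4,4] → █
    (6,2)@(13, 5): e=[12,-6,6] → ·
    (5,3)@(11, 7): e=[-12,30,-6] → ·
    (8,3)@(17, 7): e=[12,0,0] → ·  [on edge]
  covered (1 px):
    · · · · · · · · · · ·
    · · · · · · · · · · ·
    · · · · · █ · · · · ·
    · · · · · · · · · · ·
T1:
  2·area = 48
  edge (6, 0)→(12, 0): d=(6,0) top-left  bias=+0
  edge (12, 0)→(12, 8): d=(0,8) right/bottom  bias=-1
  edge (12, 8)→(6, 0): d=(-6,-8) top-left  bias=+0
    (3,0)@(7, 1): e=[6,40,2] → █
    (4,0)@(9, 1): e=[6,24,18] → █
    (5,0)@(11, 1): e=[6,8,34] → █
    (6,0)@(13, 1): e=[6,-8,50] → ·
    (3,1)@(7, 3): e=[18,40,-10] → ·
    (4,1)@(9, 3): e=[18,24,6] → █
    (6,1)@(13, 3): e=[18,-8,38] → ·
    (4,2)@(9, 5): e=[30,24,-6] → ·
    (5,2)@(11, 5): e=[30,8,10] → █
    (6,2)@(13, 5): e=[30,-8,26] → ·
    (5,3)@(11, 7): e=[42,8,-2] → ·
  covered (6 px):
    · · · █ █ █ · · · · ·
    · · · · █ █ · · · · ·
    · · · · · █ · · · · ·
    · · · · · · · · · · ·
T2:
  2·area = 24
  edge (18, 6)→(10, 0): d=(-8,-6) top-left  bias=+0
  edge (10, 0)→(18, 3): d=(8,3) right/bottom  bias=-1
  edge (18, 3)→(18, 6): d=(0,3) right/bottom  bias=-1
    (7,1)@(15, 3): e=[6,9,9] → █
    (8,1)@(17, 3): e=[18,3,3] → █
    (9,1)@(19, 3): e=[30,-3,-3] → ·
    (7,2)@(15, 5): e=[-10,25,9] → ·
    (8,2)@(17, 5): e=[2,19,3] → █
    (9,2)@(19, 5): e=[14,13,-3] → ·
    (8,3)@(17, 7): e=[-14,35,3] → ·
  covered (3 px):
    · · · · · · · · · · ·
    · · · · · · · █ █ · ·
    · · · · · · · · █ · ·
    · · · · · · · · · · ·

Z-buffer (winner per pixel, '.' = empty):
  . . . 1 1 1 . . . . .
  . . . . 1 1 . 2 2 . .
  . . . . . 1 . . 2 . .
  . . . . . . . . . . .

Answer: -1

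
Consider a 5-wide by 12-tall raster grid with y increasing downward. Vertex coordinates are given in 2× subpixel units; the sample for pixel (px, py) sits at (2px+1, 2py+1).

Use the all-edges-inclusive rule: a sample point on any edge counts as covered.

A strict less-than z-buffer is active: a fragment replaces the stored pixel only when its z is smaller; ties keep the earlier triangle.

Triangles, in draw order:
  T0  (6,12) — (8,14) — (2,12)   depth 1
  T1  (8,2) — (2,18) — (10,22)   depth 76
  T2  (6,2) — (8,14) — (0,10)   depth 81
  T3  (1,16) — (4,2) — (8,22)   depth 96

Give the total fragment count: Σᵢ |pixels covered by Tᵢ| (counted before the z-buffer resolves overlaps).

T0:
  2·area = 8
  edge (6, 12)→(8, 14): d=(2,2) inclusive
  edge (8, 14)→(2, 12): d=(-6,-2) inclusive
  edge (2, 12)→(6, 12): d=(4,0) inclusive
    (0,3)@(1, 7): e=[0,28,-20] → ·  [on edge]
    (1,4)@(3, 9): e=[0,20,-12] → ·  [on edge]
    (2,5)@(5, 11): e=[0,12,-4] → ·  [on edge]
    (2,6)@(5, 13): e=[4,0,4] → █  [on edge]
    (3,6)@(7, 13): e=[0,4,4] → █  [on edge]
    (4,6)@(9, 13): e=[-4,8,4] → ·
    (2,7)@(5, 15): e=[8,-12,12] → ·
    (3,7)@(7, 15): e=[4,-8,12] → ·
    (4,7)@(9, 15): e=[0,-4,12] → ·  [on edge]
  covered (2 px):
    · · · · ·
    · · · · ·
    · · · · ·
    · · · · ·
    · · · · ·
    · · · · ·
    · · █ █ ·
    · · · · ·
    · · · · ·
    · · · · ·
    · · · · ·
    · · · · ·
T1:
  2·area = 152  (B↔C swapped to make it positive)
  edge (8, 2)→(10, 22): d=(2,20) inclusive
  edge (10, 22)→(2, 18): d=(-8,-4) inclusive
  edge (2, 18)→(8, 2): d=(6,-16) inclusive
    (3,2)@(7, 5): e=[26,124,2] → █
    (4,2)@(9, 5): e=[-14,132,34] → ·
    (3,3)@(7, 7): e=[30,108,14] → █
    (4,3)@(9, 7): e=[-10,116,46] → ·
    (3,4)@(7, 9): e=[34,92,26] → █
    (4,4)@(9, 9): e=[-6,100,58] → ·
    (2,5)@(5, 11): e=[78,68,6] → █
    (4,5)@(9, 11): e=[-2,84,70] → ·
    (2,6)@(5, 13): e=[82,52,18] → █
    (4,6)@(9, 13): e=[2,68,82] → █
    (2,7)@(5, 15): e=[86,36,30] → █
    (1,8)@(3, 17): e=[130,12,10] → █
  covered (19 px):
    · · · · ·
    · · · · ·
    · · · █ ·
    · · · █ ·
    · · · █ ·
    · · █ █ ·
    · · █ █ █
    · · █ █ █
    · █ █ █ █
    · · █ █ █
    · · · · █
    · · · · ·
T2:
  2·area = 88
  edge (6, 2)→(8, 14): d=(2,12) inclusive
  edge (8, 14)→(0, 10): d=(-8,-4) inclusive
  edge (0, 10)→(6, 2): d=(6,-8) inclusive
    (2,2)@(5, 5): e=[18,60,10] → █
    (3,2)@(7, 5): e=[-6,68,26] → ·
    (1,3)@(3, 7): e=[46,36,6] → █
    (3,3)@(7, 7): e=[-2,52,38] → ·
    (0,4)@(1, 9): e=[74,12,2] → █
    (3,4)@(7, 9): e=[2,36,50] → █
    (4,4)@(9, 9): e=[-22,44,66] → ·
    (0,5)@(1, 11): e=[78,-4,14] → ·
    (1,5)@(3, 11): e=[54,4,30] → █
    (4,5)@(9, 11): e=[-18,28,78] → ·
    (1,6)@(3, 13): e=[58,-12,42] → ·
    (2,6)@(5, 13): e=[34,-4,58] → ·
  covered (11 px):
    · · · · ·
    · · · · ·
    · · █ · ·
    · █ █ · ·
    █ █ █ █ ·
    · █ █ █ ·
    · · · █ ·
    · · · · ·
    · · · · ·
    · · · · ·
    · · · · ·
    · · · · ·
T3:
  2·area = 116
  edge (1, 16)→(4, 2): d=(3,-14) inclusive
  edge (4, 2)→(8, 22): d=(4,20) inclusive
  edge (8, 22)→(1, 16): d=(-7,-6) inclusive
    (1,3)@(3, 7): e=[1,40,75] → █
    (2,3)@(5, 7): e=[29,0,87] → █  [on edge]
    (3,3)@(7, 7): e=[57,-40,99] → ·
    (1,4)@(3, 9): e=[7,48,61] → █
    (3,4)@(7, 9): e=[63,-32,85] → ·
    (1,5)@(3, 11): e=[13,56,47] → █
    (3,5)@(7, 11): e=[69,-24,71] → ·
    (1,6)@(3, 13): e=[19,64,33] → █
    (3,6)@(7, 13): e=[75,-16,57] → ·
    (1,7)@(3, 15): e=[25,72,19] → █
    (3,7)@(7, 15): e=[81,-8,43] → ·
    (1,8)@(3, 17): e=[31,80,5] → █
    (3,8)@(7, 17): e=[87,0,29] → █  [on edge]
  covered (16 px):
    · · · · ·
    · · · · ·
    · · · · ·
    · █ █ · ·
    · █ █ · ·
    · █ █ · ·
    · █ █ · ·
    · █ █ · ·
    · █ █ █ ·
    · · █ █ ·
    · · · █ ·
    · · · · ·

Final: 48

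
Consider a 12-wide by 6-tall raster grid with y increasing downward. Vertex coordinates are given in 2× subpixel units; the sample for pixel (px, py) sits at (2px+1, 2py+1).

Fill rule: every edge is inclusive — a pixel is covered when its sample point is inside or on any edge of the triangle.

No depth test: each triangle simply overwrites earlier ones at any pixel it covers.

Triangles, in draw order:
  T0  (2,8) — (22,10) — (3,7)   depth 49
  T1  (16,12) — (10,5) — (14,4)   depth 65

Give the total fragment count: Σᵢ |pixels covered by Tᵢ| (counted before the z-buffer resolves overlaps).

T0:
  2·area = 22  (B↔C swapped to make it positive)
  edge (2, 8)→(3, 7): d=(1,-1) inclusive
  edge (3, 7)→(22, 10): d=(19,3) inclusive
  edge (22, 10)→(2, 8): d=(-20,-2) inclusive
    (4,0)@(9, 1): e=[0,-132,154] → .  [on edge]
    (3,1)@(7, 3): e=[0,-88,110] → .  [on edge]
    (2,2)@(5, 5): e=[0,-44,66] → .  [on edge]
    (1,3)@(3, 7): e=[0,0,22] → X  [on edge]
    (2,3)@(5, 7): e=[2,-6,26] → .
    (0,4)@(1, 9): e=[0,44,-22] → .  [on edge]
    (1,4)@(3, 9): e=[2,38,-18] → .
    (6,4)@(13, 9): e=[12,8,2] → X
    (7,4)@(15, 9): e=[14,2,6] → X
    (8,4)@(17, 9): e=[16,-4,10] → .
    (6,5)@(13, 11): e=[14,46,-38] → .
    (7,5)@(15, 11): e=[16,40,-34] → .
  covered (3 px):
    . . . . . . . . . . . .
    . . . . . . . . . . . .
    . . . . . . . . . . . .
    . X . . . . . . . . . .
    . . . . . . X X . . . .
    . . . . . . . . . . . .
T1:
  2·area = 34
  edge (16, 12)→(10, 5): d=(-6,-7) inclusive
  edge (10, 5)→(14, 4): d=(4,-1) inclusive
  edge (14, 4)→(16, 12): d=(2,8) inclusive
    (5,2)@(11, 5): e=[7,1,26] → X
    (6,2)@(13, 5): e=[21,3,10] → X
    (7,2)@(15, 5): e=[35,5,-6] → .
    (5,3)@(11, 7): e=[-5,9,30] → .
    (6,3)@(13, 7): e=[9,11,14] → X
    (7,3)@(15, 7): e=[23,13,-2] → .
    (6,4)@(13, 9): e=[-3,19,18] → .
    (7,4)@(15, 9): e=[11,21,2] → X
    (8,4)@(17, 9): e=[25,23,-14] → .
    (7,5)@(15, 11): e=[-1,29,6] → .
  covered (4 px):
    . . . . . . . . . . . .
    . . . . . . . . . . . .
    . . . . . X X . . . . .
    . . . . . . X . . . . .
    . . . . . . . X . . . .
    . . . . . . . . . . . .

Answer: 7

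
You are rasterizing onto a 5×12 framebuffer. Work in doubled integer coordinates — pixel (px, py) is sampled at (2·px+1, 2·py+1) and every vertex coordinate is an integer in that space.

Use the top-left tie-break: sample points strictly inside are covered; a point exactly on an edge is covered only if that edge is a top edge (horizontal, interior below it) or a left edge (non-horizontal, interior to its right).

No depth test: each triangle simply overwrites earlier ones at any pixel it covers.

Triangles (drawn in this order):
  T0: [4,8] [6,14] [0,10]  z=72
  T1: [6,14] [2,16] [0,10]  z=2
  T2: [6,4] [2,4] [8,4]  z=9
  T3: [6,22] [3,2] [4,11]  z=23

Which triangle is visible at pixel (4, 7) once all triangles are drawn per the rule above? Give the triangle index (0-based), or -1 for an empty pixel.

T0:
  2·area = 28
  edge (4, 8)→(6, 14): d=(2,6) right/bottom  bias=-1
  edge (6, 14)→(0, 10): d=(-6,-4) top-left  bias=+0
  edge (0, 10)→(4, 8): d=(4,-2) top-left  bias=+0
    (1,2)@(3, 5): e=[0,42,-14] → .  [on edge]
    (1,4)@(3, 9): e=[8,18,2] → X
    (2,4)@(5, 9): e=[-4,26,6] → .
    (1,5)@(3, 11): e=[12,6,10] → X
    (2,5)@(5, 11): e=[0,14,14] → .  [on edge]
    (1,6)@(3, 13): e=[16,-6,18] → .
    (2,6)@(5, 13): e=[4,2,22] → X
    (3,6)@(7, 13): e=[-8,10,26] → .
    (2,7)@(5, 15): e=[8,-10,30] → .
    (3,8)@(7, 17): e=[0,-14,42] → .  [on edge]
    (4,11)@(9, 23): e=[0,-42,70] → .  [on edge]
  covered (3 px):
    . . . . .
    . . . . .
    . . . . .
    . . . . .
    . X . . .
    . X . . .
    . . X . .
    . . . . .
    . . . . .
    . . . . .
    . . . . .
    . . . . .
T1:
  2·area = 28
  edge (6, 14)→(2, 16): d=(-4,2) right/bottom  bias=-1
  edge (2, 16)→(0, 10): d=(-2,-6) top-left  bias=+0
  edge (0, 10)→(6, 14): d=(6,4) right/bottom  bias=-1
    (0,5)@(1, 11): e=[22,4,2] → X
    (1,5)@(3, 11): e=[18,16,-6] → .
    (0,6)@(1, 13): e=[14,0,14] → X  [on edge]
    (1,6)@(3, 13): e=[10,12,6] → X
    (2,6)@(5, 13): e=[6,24,-2] → .
    (0,7)@(1, 15): e=[6,-4,26] → .
    (1,7)@(3, 15): e=[2,8,18] → X
    (2,7)@(5, 15): e=[-2,20,10] → .
    (1,8)@(3, 17): e=[-6,4,30] → .
    (1,9)@(3, 19): e=[-14,0,42] → .  [on edge]
  covered (4 px):
    . . . . .
    . . . . .
    . . . . .
    . . . . .
    . . . . .
    X . . . .
    X X . . .
    . X . . .
    . . . . .
    . . . . .
    . . . . .
    . . . . .
T2:
  degenerate (2·area = 0) — covers nothing
T3:
  2·area = 7  (B↔C swapped to make it positive)
  edge (6, 22)→(4, 11): d=(-2,-11) top-left  bias=+0
  edge (4, 11)→(3, 2): d=(-1,-9) top-left  bias=+0
  edge (3, 2)→(6, 22): d=(3,20) right/bottom  bias=-1
  covered (0 px):
    . . . . .
    . . . . .
    . . . . .
    . . . . .
    . . . . .
    . . . . .
    . . . . .
    . . . . .
    . . . . .
    . . . . .
    . . . . .
    . . . . .

Z-buffer (winner per pixel, '.' = empty):
  . . . . .
  . . . . .
  . . . . .
  . . . . .
  . 0 . . .
  1 0 . . .
  1 1 0 . .
  . 1 . . .
  . . . . .
  . . . . .
  . . . . .
  . . . . .

Result: -1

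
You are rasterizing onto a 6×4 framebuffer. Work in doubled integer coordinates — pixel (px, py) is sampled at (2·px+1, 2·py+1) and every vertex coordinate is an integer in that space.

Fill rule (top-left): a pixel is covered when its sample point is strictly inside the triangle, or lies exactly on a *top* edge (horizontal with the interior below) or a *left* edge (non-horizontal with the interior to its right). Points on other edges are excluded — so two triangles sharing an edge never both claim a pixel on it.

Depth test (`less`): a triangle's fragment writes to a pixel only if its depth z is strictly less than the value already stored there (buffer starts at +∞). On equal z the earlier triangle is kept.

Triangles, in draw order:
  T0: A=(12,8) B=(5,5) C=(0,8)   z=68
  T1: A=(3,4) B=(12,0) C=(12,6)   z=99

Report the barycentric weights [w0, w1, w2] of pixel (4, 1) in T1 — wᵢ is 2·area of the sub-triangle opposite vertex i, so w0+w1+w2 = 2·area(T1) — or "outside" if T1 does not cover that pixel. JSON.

T0:
  2·area = 36  (B↔C swapped to make it positive)
  edge (12, 8)→(0, 8): d=(-12,0) right/bottom  bias=-1
  edge (0, 8)→(5, 5): d=(5,-3) top-left  bias=+0
  edge (5, 5)→(12, 8): d=(7,3) right/bottom  bias=-1
    (2,2)@(5, 5): e=[36,0,0] → ·  [on edge]
    (1,3)@(3, 7): e=[12,4,20] → █
    (2,3)@(5, 7): e=[12,10,14] → █
    (3,3)@(7, 7): e=[12,16,8] → █
    (4,3)@(9, 7): e=[12,22,2] → █
    (5,3)@(11, 7): e=[12,28,-4] → ·
  covered (4 px):
    · · · · · ·
    · · · · · ·
    · · · · · ·
    · █ █ █ █ ·
T1:
  2·area = 54
  edge (3, 4)→(12, 0): d=(9,-4) top-left  bias=+0
  edge (12, 0)→(12, 6): d=(0,6) right/bottom  bias=-1
  edge (12, 6)→(3, 4): d=(-9,-2) top-left  bias=+0
    (5,0)@(11, 1): e=[5,6,43] → █
    (3,1)@(7, 3): e=[7,30,17] → █
    (4,1)@(9, 3): e=[15,18,21] → █
    (3,2)@(7, 5): e=[25,30,-1] → ·
    (4,2)@(9, 5): e=[33,18,3] → █
    (4,3)@(9, 7): e=[51,18,-15] → ·
    (5,3)@(11, 7): e=[59,6,-11] → ·
  covered (6 px):
    · · · · · █
    · · · █ █ █
    · · · · █ █
    · · · · · ·

Result: [18,21,15]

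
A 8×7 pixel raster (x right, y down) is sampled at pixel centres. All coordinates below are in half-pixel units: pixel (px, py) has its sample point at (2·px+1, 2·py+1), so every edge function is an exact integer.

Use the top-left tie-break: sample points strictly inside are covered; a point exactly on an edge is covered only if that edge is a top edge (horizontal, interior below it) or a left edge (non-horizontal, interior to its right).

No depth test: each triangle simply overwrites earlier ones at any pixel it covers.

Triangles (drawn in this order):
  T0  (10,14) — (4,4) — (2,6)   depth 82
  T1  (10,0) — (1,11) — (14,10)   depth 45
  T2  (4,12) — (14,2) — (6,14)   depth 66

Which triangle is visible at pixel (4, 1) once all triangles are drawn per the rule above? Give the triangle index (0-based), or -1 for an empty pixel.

T0:
  2·area = 32  (B↔C swapped to make it positive)
  edge (10, 14)→(2, 6): d=(-8,-8) top-left  bias=+0
  edge (2, 6)→(4, 4): d=(2,-2) top-left  bias=+0
  edge (4, 4)→(10, 14): d=(6,10) right/bottom  bias=-1
    (3,0)@(7, 1): e=[80,0,-48] → ·  [on edge]
    (2,1)@(5, 3): e=[48,0,-16] → ·  [on edge]
    (0,2)@(1, 5): e=[0,-4,36] → ·  [on edge]
    (1,2)@(3, 5): e=[16,0,16] → #  [on edge]
    (2,2)@(5, 5): e=[32,4,-4] → ·
    (0,3)@(1, 7): e=[-16,0,48] → ·  [on edge]
    (1,3)@(3, 7): e=[0,4,28] → #  [on edge]
    (2,3)@(5, 7): e=[16,8,8] → #
    (3,3)@(7, 7): e=[32,12,-12] → ·
    (1,4)@(3, 9): e=[-16,8,40] → ·
    (2,4)@(5, 9): e=[0,12,20] → #  [on edge]
    (3,4)@(7, 9): e=[16,16,0] → ·  [on edge]
    (3,5)@(7, 11): e=[0,20,12] → #  [on edge]
    (4,6)@(9, 13): e=[0,28,4] → #  [on edge]
  covered (6 px):
    · · · · · · · ·
    · · · · · · · ·
    · # · · · · · ·
    · # # · · · · ·
    · · # · · · · ·
    · · · # · · · ·
    · · · · # · · ·
T1:
  2·area = 134  (B↔C swapped to make it positive)
  edge (10, 0)→(14, 10): d=(4,10) right/bottom  bias=-1
  edge (14, 10)→(1, 11): d=(-13,1) right/bottom  bias=-1
  edge (1, 11)→(10, 0): d=(9,-11) top-left  bias=+0
    (4,1)@(9, 3): e=[22,96,16] → #
    (5,1)@(11, 3): e=[2,94,38] → #
    (6,1)@(13, 3): e=[-18,92,60] → ·
    (3,2)@(7, 5): e=[50,72,12] → #
    (6,2)@(13, 5): e=[-10,66,78] → ·
    (2,3)@(5, 7): e=[78,48,8] → #
    (6,3)@(13, 7): e=[-2,40,96] → ·
    (1,4)@(3, 9): e=[106,24,4] → #
    (6,4)@(13, 9): e=[6,14,114] → #
    (7,4)@(15, 9): e=[-14,12,136] → ·
    (0,5)@(1, 11): e=[134,0,0] → ·  [on edge]
    (1,5)@(3, 11): e=[114,-2,22] → ·
  covered (15 px):
    · · · · · · · ·
    · · · · # # · ·
    · · · # # # · ·
    · · # # # # · ·
    · # # # # # # ·
    · · · · · · · ·
    · · · · · · · ·
T2:
  2·area = 40
  edge (4, 12)→(14, 2): d=(10,-10) top-left  bias=+0
  edge (14, 2)→(6, 14): d=(-8,12) right/bottom  bias=-1
  edge (6, 14)→(4, 12): d=(-2,-2) top-left  bias=+0
    (7,0)@(15, 1): e=[0,-4,44] → ·  [on edge]
    (6,1)@(13, 3): e=[0,4,36] → #  [on edge]
    (7,1)@(15, 3): e=[20,-20,40] → ·
    (5,2)@(11, 5): e=[0,12,28] → #  [on edge]
    (6,2)@(13, 5): e=[20,-12,32] → ·
    (4,3)@(9, 7): e=[0,20,20] → #  [on edge]
    (5,3)@(11, 7): e=[20,-4,24] → ·
    (0,4)@(1, 9): e=[-60,100,0] → ·  [on edge]
    (3,4)@(7, 9): e=[0,28,12] → #  [on edge]
    (5,4)@(11, 9): e=[40,-20,20] → ·
    (1,5)@(3, 11): e=[-20,60,0] → ·  [on edge]
    (2,5)@(5, 11): e=[0,36,4] → #  [on edge]
    (1,6)@(3, 13): e=[0,44,-4] → ·  [on edge]
    (2,6)@(5, 13): e=[20,20,0] → #  [on edge]
  covered (8 px):
    · · · · · · · ·
    · · · · · · # ·
    · · · · · # · ·
    · · · · # · · ·
    · · · # # · · ·
    · · # # · · · ·
    · · # · · · · ·

Z-buffer (winner per pixel, '.' = empty):
  . . . . . . . .
  . . . . 1 1 2 .
  . 0 . 1 1 2 . .
  . 0 1 1 2 1 . .
  . 1 1 2 2 1 1 .
  . . 2 2 . . . .
  . . 2 . 0 . . .

Result: 1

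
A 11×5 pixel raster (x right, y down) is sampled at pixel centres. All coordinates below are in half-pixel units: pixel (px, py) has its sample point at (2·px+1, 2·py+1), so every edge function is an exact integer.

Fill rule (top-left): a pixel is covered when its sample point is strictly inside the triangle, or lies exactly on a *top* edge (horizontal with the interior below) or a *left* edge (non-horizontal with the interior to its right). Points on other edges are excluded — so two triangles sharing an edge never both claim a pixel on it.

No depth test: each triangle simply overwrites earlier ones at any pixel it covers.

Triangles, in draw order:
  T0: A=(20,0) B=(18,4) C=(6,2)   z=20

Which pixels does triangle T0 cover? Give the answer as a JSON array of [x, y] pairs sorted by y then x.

T0:
  2·area = 52
  edge (20, 0)→(18, 4): d=(-2,4) right/bottom  bias=-1
  edge (18, 4)→(6, 2): d=(-12,-2) top-left  bias=+0
  edge (6, 2)→(20, 0): d=(14,-2) top-left  bias=+0
    (6,0)@(13, 1): e=[26,26,0] → #  [on edge]
    (7,0)@(15, 1): e=[18,30,4] → #
    (8,0)@(17, 1): e=[10,34,8] → #
    (9,0)@(19, 1): e=[2,38,12] → #
    (10,0)@(21, 1): e=[-6,42,16] → ·
    (6,1)@(13, 3): e=[22,2,28] → #
    (9,1)@(19, 3): e=[-2,14,40] → ·
    (6,2)@(13, 5): e=[18,-22,56] → ·
    (7,2)@(15, 5): e=[10,-18,60] → ·
    (8,2)@(17, 5): e=[2,-14,64] → ·
  covered (7 px):
    · · · · · · # # # # ·
    · · · · · · # # # · ·
    · · · · · · · · · · ·
    · · · · · · · · · · ·
    · · · · · · · · · · ·

Answer: [[6,0],[7,0],[8,0],[9,0],[6,1],[7,1],[8,1]]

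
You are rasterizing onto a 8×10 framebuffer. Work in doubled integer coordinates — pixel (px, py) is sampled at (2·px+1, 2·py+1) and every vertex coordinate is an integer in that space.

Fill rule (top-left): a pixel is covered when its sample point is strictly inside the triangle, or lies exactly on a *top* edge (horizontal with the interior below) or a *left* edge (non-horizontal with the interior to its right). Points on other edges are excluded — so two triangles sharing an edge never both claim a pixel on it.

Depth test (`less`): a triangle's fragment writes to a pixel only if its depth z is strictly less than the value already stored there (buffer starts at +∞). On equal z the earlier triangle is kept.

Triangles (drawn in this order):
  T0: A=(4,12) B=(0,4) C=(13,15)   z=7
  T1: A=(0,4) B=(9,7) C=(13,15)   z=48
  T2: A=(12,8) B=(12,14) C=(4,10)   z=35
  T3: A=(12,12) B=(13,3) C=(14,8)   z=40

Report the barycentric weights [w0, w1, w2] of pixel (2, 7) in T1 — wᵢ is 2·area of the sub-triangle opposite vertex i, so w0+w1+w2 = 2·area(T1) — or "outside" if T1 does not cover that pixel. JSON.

T0:
  2·area = 60
  edge (4, 12)→(0, 4): d=(-4,-8) top-left  bias=+0
  edge (0, 4)→(13, 15): d=(13,11) right/bottom  bias=-1
  edge (13, 15)→(4, 12): d=(-9,-3) top-left  bias=+0
    (0,2)@(1, 5): e=[4,2,54] → █
    (1,2)@(3, 5): e=[20,-20,60] → ·
    (0,3)@(1, 7): e=[-4,28,36] → ·
    (1,3)@(3, 7): e=[12,6,42] → █
    (2,3)@(5, 7): e=[28,-16,48] → ·
    (1,4)@(3, 9): e=[4,32,24] → █
    (2,4)@(5, 9): e=[20,10,30] → █
    (3,4)@(7, 9): e=[36,-12,36] → ·
    (0,5)@(1, 11): e=[-20,80,0] → ·  [on edge]
    (1,5)@(3, 11): e=[-4,58,6] → ·
    (2,5)@(5, 11): e=[12,36,12] → █
    (3,5)@(7, 11): e=[28,14,18] → █
    (3,6)@(7, 13): e=[20,40,0] → █  [on edge]
    (6,7)@(13, 15): e=[60,0,0] → ·  [on edge]
  covered (8 px):
    · · · · · · · ·
    · · · · · · · ·
    █ · · · · · · ·
    · █ · · · · · ·
    · █ █ · · · · ·
    · · █ █ · · · ·
    · · · █ █ · · ·
    · · · · · · · ·
    · · · · · · · ·
    · · · · · · · ·
T1:
  2·area = 60
  edge (0, 4)→(9, 7): d=(9,3) right/bottom  bias=-1
  edge (9, 7)→(13, 15): d=(4,8) right/bottom  bias=-1
  edge (13, 15)→(0, 4): d=(-13,-11) top-left  bias=+0
    (3,1)@(7, 3): e=[-30,0,90] → ·  [on edge]
    (1,2)@(3, 5): e=[0,40,20] → ·  [on edge]
    (2,3)@(5, 7): e=[12,32,16] → █
    (3,3)@(7, 7): e=[6,16,38] → █
    (4,3)@(9, 7): e=[0,0,60] → ·  [on edge]
    (2,4)@(5, 9): e=[30,40,-10] → ·
    (3,4)@(7, 9): e=[24,24,12] → █
    (4,4)@(9, 9): e=[18,8,34] → █
    (5,4)@(11, 9): e=[12,-8,56] → ·
    (7,4)@(15, 9): e=[0,-40,100] → ·  [on edge]
    (3,5)@(7, 11): e=[42,32,-14] → ·
    (4,5)@(9, 11): e=[36,16,8] → █
    (5,5)@(11, 11): e=[30,0,30] → ·  [on edge]
    (6,7)@(13, 15): e=[60,0,0] → ·  [on edge]
    (7,9)@(15, 19): e=[90,0,-30] → ·  [on edge]
  covered (6 px):
    · · · · · · · ·
    · · · · · · · ·
    · · · · · · · ·
    · · █ █ · · · ·
    · · · █ █ · · ·
    · · · · █ · · ·
    · · · · · █ · ·
    · · · · · · · ·
    · · · · · · · ·
    · · · · · · · ·
T2:
  2·area = 48
  edge (12, 8)→(12, 14): d=(0,6) right/bottom  bias=-1
  edge (12, 14)→(4, 10): d=(-8,-4) top-left  bias=+0
  edge (4, 10)→(12, 8): d=(8,-2) top-left  bias=+0
    (4,4)@(9, 9): e=[18,28,2] → █
    (5,4)@(11, 9): e=[6,36,6] → █
    (6,4)@(13, 9): e=[-6,44,10] → ·
    (3,5)@(7, 11): e=[30,4,14] → █
    (6,5)@(13, 11): e=[-6,28,26] → ·
    (3,6)@(7, 13): e=[30,-12,30] → ·
    (4,6)@(9, 13): e=[18,-4,34] → ·
    (5,6)@(11, 13): e=[6,4,38] → █
    (6,6)@(13, 13): e=[-6,12,42] → ·
    (5,7)@(11, 15): e=[6,-12,54] → ·
  covered (6 px):
    · · · · · · · ·
    · · · · · · · ·
    · · · · · · · ·
    · · · · · · · ·
    · · · · █ █ · ·
    · · · █ █ █ · ·
    · · · · · █ · ·
    · · · · · · · ·
    · · · · · · · ·
    · · · · · · · ·
T3:
  2·area = 14
  edge (12, 12)→(13, 3): d=(1,-9) top-left  bias=+0
  edge (13, 3)→(14, 8): d=(1,5) right/bottom  bias=-1
  edge (14, 8)→(12, 12): d=(-2,4) right/bottom  bias=-1
    (6,1)@(13, 3): e=[0,0,14] → ·  [on edge]
    (6,2)@(13, 5): e=[2,2,10] → █
    (7,2)@(15, 5): e=[20,-8,2] → ·
    (6,3)@(13, 7): e=[4,4,6] → █
    (7,3)@(15, 7): e=[22,-6,-2] → ·
    (6,4)@(13, 9): e=[6,6,2] → █
    (7,4)@(15, 9): e=[24,-4,-6] → ·
    (6,5)@(13, 11): e=[8,8,-2] → ·
    (7,6)@(15, 13): e=[28,0,-14] → ·  [on edge]
  covered (3 px):
    · · · · · · · ·
    · · · · · · · ·
    · · · · · · █ ·
    · · · · · · █ ·
    · · · · · · █ ·
    · · · · · · · ·
    · · · · · · · ·
    · · · · · · · ·
    · · · · · · · ·
    · · · · · · · ·

Result: "outside"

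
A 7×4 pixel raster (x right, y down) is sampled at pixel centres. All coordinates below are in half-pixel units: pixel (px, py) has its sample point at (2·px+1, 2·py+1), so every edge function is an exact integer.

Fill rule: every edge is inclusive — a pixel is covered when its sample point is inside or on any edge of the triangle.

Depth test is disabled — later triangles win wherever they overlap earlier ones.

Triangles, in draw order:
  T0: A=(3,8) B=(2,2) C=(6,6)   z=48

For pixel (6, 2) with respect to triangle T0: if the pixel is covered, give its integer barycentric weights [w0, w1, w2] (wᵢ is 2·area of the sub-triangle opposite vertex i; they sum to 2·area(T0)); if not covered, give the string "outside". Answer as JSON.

T0:
  2·area = 20
  edge (3, 8)→(2, 2): d=(-1,-6) inclusive
  edge (2, 2)→(6, 6): d=(4,4) inclusive
  edge (6, 6)→(3, 8): d=(-3,2) inclusive
    (0,0)@(1, 1): e=[-5,0,25] → ·  [on edge]
    (1,1)@(3, 3): e=[5,0,15] → █  [on edge]
    (2,1)@(5, 3): e=[17,-8,11] → ·
    (1,2)@(3, 5): e=[3,8,9] → █
    (2,2)@(5, 5): e=[15,0,5] → █  [on edge]
    (3,2)@(7, 5): e=[27,-8,1] → ·
    (1,3)@(3, 7): e=[1,16,3] → █
    (2,3)@(5, 7): e=[13,8,-1] → ·
    (3,3)@(7, 7): e=[25,0,-5] → ·  [on edge]
  covered (4 px):
    · · · · · · ·
    · █ · · · · ·
    · █ █ · · · ·
    · █ · · · · ·

Result: "outside"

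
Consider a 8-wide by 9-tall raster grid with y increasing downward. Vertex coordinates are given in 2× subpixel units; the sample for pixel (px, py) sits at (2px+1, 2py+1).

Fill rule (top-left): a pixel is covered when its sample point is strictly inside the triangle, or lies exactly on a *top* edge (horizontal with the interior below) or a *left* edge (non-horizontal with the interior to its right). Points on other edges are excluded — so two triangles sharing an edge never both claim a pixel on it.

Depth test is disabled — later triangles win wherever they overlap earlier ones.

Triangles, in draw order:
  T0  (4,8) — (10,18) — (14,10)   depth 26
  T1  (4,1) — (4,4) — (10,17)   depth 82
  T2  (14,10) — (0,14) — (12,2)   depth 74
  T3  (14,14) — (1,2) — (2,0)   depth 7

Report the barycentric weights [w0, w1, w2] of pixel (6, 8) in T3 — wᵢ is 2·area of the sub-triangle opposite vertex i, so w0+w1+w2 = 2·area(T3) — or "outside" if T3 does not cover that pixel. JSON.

T0:
  2·area = 88  (B↔C swapped to make it positive)
  edge (4, 8)→(14, 10): d=(10,2) right/bottom  bias=-1
  edge (14, 10)→(10, 18): d=(-4,8) right/bottom  bias=-1
  edge (10, 18)→(4, 8): d=(-6,-10) top-left  bias=+0
    (0,1)@(1, 3): e=[-44,132,0] → ·  [on edge]
    (2,4)@(5, 9): e=[8,76,4] → #
    (3,4)@(7, 9): e=[4,60,24] → #
    (4,4)@(9, 9): e=[0,44,44] → ·  [on edge]
    (2,5)@(5, 11): e=[28,68,-8] → ·
    (3,5)@(7, 11): e=[24,52,12] → #
    (4,5)@(9, 11): e=[20,36,32] → #
    (5,5)@(11, 11): e=[16,20,52] → #
    (6,5)@(13, 11): e=[12,4,72] → #
    (7,5)@(15, 11): e=[8,-12,92] → ·
    (3,6)@(7, 13): e=[44,44,0] → #  [on edge]
    (6,6)@(13, 13): e=[32,-4,60] → ·
  covered (11 px):
    · · · · · · · ·
    · · · · · · · ·
    · · · · · · · ·
    · · · · · · · ·
    · · # # · · · ·
    · · · # # # # ·
    · · · # # # · ·
    · · · · # # · ·
    · · · · · · · ·
T1:
  2·area = 18  (B↔C swapped to make it positive)
  edge (4, 1)→(10, 17): d=(6,16) right/bottom  bias=-1
  edge (10, 17)→(4, 4): d=(-6,-13) top-left  bias=+0
  edge (4, 4)→(4, 1): d=(0,-3) top-left  bias=+0
    (2,2)@(5, 5): e=[8,7,3] → #
    (3,2)@(7, 5): e=[-24,33,9] → ·
    (2,3)@(5, 7): e=[20,-5,3] → ·
    (3,4)@(7, 9): e=[0,9,9] → ·  [on edge]
  covered (1 px):
    · · · · · · · ·
    · · · · · · · ·
    · · # · · · · ·
    · · · · · · · ·
    · · · · · · · ·
    · · · · · · · ·
    · · · · · · · ·
    · · · · · · · ·
    · · · · · · · ·
T2:
  2·area = 120
  edge (14, 10)→(0, 14): d=(-14,4) right/bottom  bias=-1
  edge (0, 14)→(12, 2): d=(12,-12) top-left  bias=+0
  edge (12, 2)→(14, 10): d=(2,8) right/bottom  bias=-1
    (6,0)@(13, 1): e=[130,0,-10] → ·  [on edge]
    (5,1)@(11, 3): e=[110,0,10] → #  [on edge]
    (6,1)@(13, 3): e=[102,24,-6] → ·
    (4,2)@(9, 5): e=[90,0,30] → #  [on edge]
    (6,2)@(13, 5): e=[74,48,-2] → ·
    (3,3)@(7, 7): e=[70,0,50] → #  [on edge]
    (6,3)@(13, 7): e=[46,72,2] → #
    (7,3)@(15, 7): e=[38,96,-14] → ·
    (2,4)@(5, 9): e=[50,0,70] → #  [on edge]
    (7,4)@(15, 9): e=[10,120,-10] → ·
    (1,5)@(3, 11): e=[30,0,90] → #  [on edge]
    (5,5)@(11, 11): e=[-2,96,26] → ·
    (0,6)@(1, 13): e=[10,0,110] → #  [on edge]
  covered (18 px):
    · · · · · · · ·
    · · · · · # · ·
    · · · · # # · ·
    · · · # # # # ·
    · · # # # # # ·
    · # # # # · · ·
    # # · · · · · ·
    · · · · · · · ·
    · · · · · · · ·
T3:
  2·area = 38
  edge (14, 14)→(1, 2): d=(-13,-12) top-left  bias=+0
  edge (1, 2)→(2, 0): d=(1,-2) top-left  bias=+0
  edge (2, 0)→(14, 14): d=(12,14) right/bottom  bias=-1
    (1,1)@(3, 3): e=[11,5,22] → #
    (2,1)@(5, 3): e=[35,9,-6] → ·
    (1,2)@(3, 5): e=[-15,7,46] → ·
    (2,2)@(5, 5): e=[9,11,18] → #
    (3,2)@(7, 5): e=[33,15,-10] → ·
    (2,3)@(5, 7): e=[-17,13,42] → ·
    (3,3)@(7, 7): e=[7,17,14] → #
    (4,3)@(9, 7): e=[31,21,-14] → ·
    (3,4)@(7, 9): e=[-19,19,38] → ·
    (4,4)@(9, 9): e=[5,23,10] → #
    (5,4)@(11, 9): e=[29,27,-18] → ·
    (4,5)@(9, 11): e=[-21,25,34] → ·
  covered (6 px):
    · · · · · · · ·
    · # · · · · · ·
    · · # · · · · ·
    · · · # · · · ·
    · · · · # · · ·
    · · · · · # · ·
    · · · · · · # ·
    · · · · · · · ·
    · · · · · · · ·

Answer: "outside"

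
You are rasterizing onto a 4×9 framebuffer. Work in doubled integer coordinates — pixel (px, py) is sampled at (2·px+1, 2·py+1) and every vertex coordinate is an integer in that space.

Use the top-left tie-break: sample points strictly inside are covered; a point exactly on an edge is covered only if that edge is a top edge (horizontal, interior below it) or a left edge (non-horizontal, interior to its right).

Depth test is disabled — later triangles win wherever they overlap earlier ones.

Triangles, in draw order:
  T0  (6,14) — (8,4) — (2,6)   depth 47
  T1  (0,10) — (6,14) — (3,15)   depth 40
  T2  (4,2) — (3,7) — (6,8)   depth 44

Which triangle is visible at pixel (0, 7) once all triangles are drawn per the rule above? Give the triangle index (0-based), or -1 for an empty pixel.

T0:
  2·area = 56  (B↔C swapped to make it positive)
  edge (6, 14)→(2, 6): d=(-4,-8) top-left  bias=+0
  edge (2, 6)→(8, 4): d=(6,-2) top-left  bias=+0
  edge (8, 4)→(6, 14): d=(-2,10) right/bottom  bias=-1
    (2,2)@(5, 5): e=[28,0,28] → #  [on edge]
    (3,2)@(7, 5): e=[44,4,8] → #
    (1,3)@(3, 7): e=[4,8,44] → #
    (1,4)@(3, 9): e=[-4,20,40] → ·
    (2,4)@(5, 9): e=[12,24,20] → #
    (3,4)@(7, 9): e=[28,28,0] → ·  [on edge]
    (2,5)@(5, 11): e=[4,36,16] → #
    (3,5)@(7, 11): e=[20,40,-4] → ·
    (2,6)@(5, 13): e=[-4,48,12] → ·
  covered (7 px):
    · · · ·
    · · · ·
    · · # #
    · # # #
    · · # ·
    · · # ·
    · · · ·
    · · · ·
    · · · ·
T1:
  2·area = 18
  edge (0, 10)→(6, 14): d=(6,4) right/bottom  bias=-1
  edge (6, 14)→(3, 15): d=(-3,1) right/bottom  bias=-1
  edge (3, 15)→(0, 10): d=(-3,-5) top-left  bias=+0
    (0,5)@(1, 11): e=[2,14,2] → #
    (1,5)@(3, 11): e=[-6,12,12] → ·
    (0,6)@(1, 13): e=[14,8,-4] → ·
    (1,6)@(3, 13): e=[6,6,6] → #
    (2,6)@(5, 13): e=[-2,4,16] → ·
    (1,7)@(3, 15): e=[18,0,0] → ·  [on edge]
  covered (2 px):
    · · · ·
    · · · ·
    · · · ·
    · · · ·
    · · · ·
    # · · ·
    · # · ·
    · · · ·
    · · · ·
T2:
  2·area = 16  (B↔C swapped to make it positive)
  edge (4, 2)→(6, 8): d=(2,6) right/bottom  bias=-1
  edge (6, 8)→(3, 7): d=(-3,-1) top-left  bias=+0
  edge (3, 7)→(4, 2): d=(1,-5) top-left  bias=+0
    (2,2)@(5, 5): e=[0,8,8] → ·  [on edge]
    (1,3)@(3, 7): e=[16,0,0] → #  [on edge]
    (2,3)@(5, 7): e=[4,2,10] → #
    (3,3)@(7, 7): e=[-8,4,20] → ·
    (1,4)@(3, 9): e=[20,-6,2] → ·
    (2,4)@(5, 9): e=[8,-4,12] → ·
    (3,5)@(7, 11): e=[0,-8,24] → ·  [on edge]
    (0,8)@(1, 17): e=[48,-32,0] → ·  [on edge]
  covered (2 px):
    · · · ·
    · · · ·
    · · · ·
    · # # ·
    · · · ·
    · · · ·
    · · · ·
    · · · ·
    · · · ·

Z-buffer (winner per pixel, '.' = empty):
  . . . .
  . . . .
  . . 0 0
  . 2 2 0
  . . 0 .
  1 . 0 .
  . 1 . .
  . . . .
  . . . .

Result: -1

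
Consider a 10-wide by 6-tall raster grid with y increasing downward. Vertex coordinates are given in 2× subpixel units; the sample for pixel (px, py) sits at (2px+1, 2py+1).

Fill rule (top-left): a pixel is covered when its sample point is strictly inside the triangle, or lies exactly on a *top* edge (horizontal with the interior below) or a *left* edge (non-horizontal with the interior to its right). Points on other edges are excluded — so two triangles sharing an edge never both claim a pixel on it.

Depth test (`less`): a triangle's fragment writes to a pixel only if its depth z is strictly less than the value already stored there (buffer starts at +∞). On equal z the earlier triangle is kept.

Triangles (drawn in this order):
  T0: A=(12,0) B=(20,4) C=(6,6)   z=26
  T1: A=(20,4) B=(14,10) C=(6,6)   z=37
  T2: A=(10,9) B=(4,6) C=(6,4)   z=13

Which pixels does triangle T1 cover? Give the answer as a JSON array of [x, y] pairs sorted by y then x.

T0:
  2·area = 72
  edge (12, 0)→(20, 4): d=(8,4) right/bottom  bias=-1
  edge (20, 4)→(6, 6): d=(-14,2) right/bottom  bias=-1
  edge (6, 6)→(12, 0): d=(6,-6) top-left  bias=+0
    (5,0)@(11, 1): e=[12,60,0] → █  [on edge]
    (6,0)@(13, 1): e=[4,56,12] → █
    (7,0)@(15, 1): e=[-4,52,24] → ·
    (4,1)@(9, 3): e=[36,36,0] → █  [on edge]
    (7,1)@(15, 3): e=[12,24,36] → █
    (8,1)@(17, 3): e=[4,20,48] → █
    (9,1)@(19, 3): e=[-4,16,60] → ·
    (3,2)@(7, 5): e=[60,12,0] → █  [on edge]
    (6,2)@(13, 5): e=[36,0,36] → ·  [on edge]
    (7,2)@(15, 5): e=[28,-4,48] → ·
    (8,2)@(17, 5): e=[20,-8,60] → ·
    (2,3)@(5, 7): e=[84,-12,0] → ·  [on edge]
    (1,4)@(3, 9): e=[108,-36,0] → ·  [on edge]
    (0,5)@(1, 11): e=[132,-60,0] → ·  [on edge]
  covered (10 px):
    · · · · · █ █ · · ·
    · · · · █ █ █ █ █ ·
    · · · █ █ █ · · · ·
    · · · · · · · · · ·
    · · · · · · · · · ·
    · · · · · · · · · ·
T1:
  2·area = 72
  edge (20, 4)→(14, 10): d=(-6,6) right/bottom  bias=-1
  edge (14, 10)→(6, 6): d=(-8,-4) top-left  bias=+0
  edge (6, 6)→(20, 4): d=(14,-2) top-left  bias=+0
    (6,2)@(13, 5): e=[36,36,0] → █  [on edge]
    (7,2)@(15, 5): e=[24,44,4] → █
    (8,2)@(17, 5): e=[12,52,8] → █
    (9,2)@(19, 5): e=[0,60,12] → ·  [on edge]
    (4,3)@(9, 7): e=[48,4,20] → █
    (5,3)@(11, 7): e=[36,12,24] → █
    (8,3)@(17, 7): e=[0,36,36] → ·  [on edge]
    (4,4)@(9, 9): e=[36,-12,48] → ·
    (5,4)@(11, 9): e=[24,-4,52] → ·
    (6,4)@(13, 9): e=[12,4,56] → █
    (7,4)@(15, 9): e=[0,12,60] → ·  [on edge]
    (6,5)@(13, 11): e=[0,-12,84] → ·  [on edge]
  covered (8 px):
    · · · · · · · · · ·
    · · · · · · · · · ·
    · · · · · · █ █ █ ·
    · · · · █ █ █ █ · ·
    · · · · · · █ · · ·
    · · · · · · · · · ·
T2:
  2·area = 18
  edge (10, 9)→(4, 6): d=(-6,-3) top-left  bias=+0
  edge (4, 6)→(6, 4): d=(2,-2) top-left  bias=+0
  edge (6, 4)→(10, 9): d=(4,5) right/bottom  bias=-1
    (4,0)@(9, 1): e=[45,0,-27] → ·  [on edge]
    (3,1)@(7, 3): e=[27,0,-9] → ·  [on edge]
    (2,2)@(5, 5): e=[9,0,9] → █  [on edge]
    (3,2)@(7, 5): e=[15,4,-1] → ·
    (1,3)@(3, 7): e=[-9,0,27] → ·  [on edge]
    (2,3)@(5, 7): e=[-3,4,17] → ·
    (3,3)@(7, 7): e=[3,8,7] → █
    (4,3)@(9, 7): e=[9,12,-3] → ·
    (0,4)@(1, 9): e=[-27,0,45] → ·  [on edge]
    (3,4)@(7, 9): e=[-9,12,15] → ·
  covered (2 px):
    · · · · · · · · · ·
    · · · · · · · · · ·
    · · █ · · · · · · ·
    · · · █ · · · · · ·
    · · · · · · · · · ·
    · · · · · · · · · ·

Answer: [[6,2],[7,2],[8,2],[4,3],[5,3],[6,3],[7,3],[6,4]]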